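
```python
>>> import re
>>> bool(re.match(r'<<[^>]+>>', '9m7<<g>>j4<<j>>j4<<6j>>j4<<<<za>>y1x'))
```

False

With `match`, the pattern is implicitly anchored at the beginning.
Here the pattern fails at index 0, so the call returns None, and `bool(None)` is False.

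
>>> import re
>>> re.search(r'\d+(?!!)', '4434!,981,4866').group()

'443'

A negative assertion filters positions out without eating any characters.
The match spans [0:3] → '443'.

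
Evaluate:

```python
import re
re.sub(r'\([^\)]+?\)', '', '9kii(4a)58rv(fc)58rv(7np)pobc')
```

'9kii58rv58rvpobc'

Every occurrence is swapped for ''.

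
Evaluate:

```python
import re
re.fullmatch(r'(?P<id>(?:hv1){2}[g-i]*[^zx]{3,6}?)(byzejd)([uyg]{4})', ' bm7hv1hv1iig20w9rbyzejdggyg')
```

The pattern matches the literal 'hv1' repeated 2 times, then zero or more of a character in [g-i], then 3 to 6 of any character except [zx] (lazy) (captured as 'id'); then the literal 'byz', then the literal 'ejd' (captured); then exactly 4 of one of [uyg] (captured).
For `fullmatch`, every character of the input must be accounted for by the pattern.
Here there's no way to consume every character, so the call returns None.

None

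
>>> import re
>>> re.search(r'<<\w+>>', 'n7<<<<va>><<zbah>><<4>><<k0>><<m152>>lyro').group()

'<<va>>'

`search` walks the string left to right and returns the first match it finds.
The match spans [4:10] → '<<va>>'.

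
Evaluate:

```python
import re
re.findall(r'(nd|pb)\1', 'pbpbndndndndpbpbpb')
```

['pb', 'nd', 'nd', 'pb']

The backreference `\1` re-matches whatever the first group consumed, character for character.
Scanning left to right: at [0:4] match 'pbpb', group 1 = 'pb'; at [4:8] match 'ndnd', group 1 = 'nd'; at [8:12] match 'ndnd', group 1 = 'nd'; at [12:16] match 'pbpb', group 1 = 'pb'.
With a single group, `findall` returns only what that group captured — 4 items.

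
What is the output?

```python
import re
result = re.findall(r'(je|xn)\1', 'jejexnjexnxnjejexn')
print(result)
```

['je', 'xn', 'je']

A backreference is literal: `\1` must see the identical characters the first group matched.
Walking the string: at [0:4] match 'jeje', group 1 = 'je'; at [8:12] match 'xnxn', group 1 = 'xn'; at [12:16] match 'jeje', group 1 = 'je'.
`findall` collects group 1 from each match (3 total).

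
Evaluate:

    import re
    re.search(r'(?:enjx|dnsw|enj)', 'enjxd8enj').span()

The regex engine tests alternatives in the order written; an earlier branch that matches wins even if a later one would match more.
The match spans [0:4] → 'enjx'.

(0, 4)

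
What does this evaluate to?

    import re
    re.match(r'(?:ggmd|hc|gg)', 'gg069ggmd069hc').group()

'gg'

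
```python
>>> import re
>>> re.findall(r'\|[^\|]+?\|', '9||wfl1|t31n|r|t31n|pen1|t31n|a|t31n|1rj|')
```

With no groups in the pattern, `findall` gives back each whole match — 5 here.

['|wfl1|', '|r|', '|pen1|', '|a|', '|1rj|']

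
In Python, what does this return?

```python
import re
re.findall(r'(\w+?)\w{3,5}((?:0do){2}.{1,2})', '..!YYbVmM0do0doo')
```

[('Y', '0do0doo')]

A non-greedy quantifier consumes as few characters as it can — just enough that the remainder of the pattern still matches from where it stops; whatever follows it matches normally.
With 2 capturing groups, `findall` returns a 2-tuple per match.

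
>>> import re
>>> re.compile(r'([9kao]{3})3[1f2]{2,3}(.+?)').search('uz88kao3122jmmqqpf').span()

A `+?`/`*?`/`{m,n}?` starts at its minimum and grows only as far as needed for what follows to match.
The match spans [4:12] → 'kao3122j'.

(4, 12)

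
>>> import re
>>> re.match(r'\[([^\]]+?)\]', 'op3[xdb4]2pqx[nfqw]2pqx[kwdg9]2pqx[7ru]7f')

None

`re.match` only tries the pattern at the start of the string.
Here position 0 doesn't satisfy it, so the call returns None.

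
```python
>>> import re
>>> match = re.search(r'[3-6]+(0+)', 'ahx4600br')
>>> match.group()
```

'4600'

The pattern matches one or more of a character in [3-6]; then one or more of a literal '0' (captured).
The match spans [3:7] → '4600'.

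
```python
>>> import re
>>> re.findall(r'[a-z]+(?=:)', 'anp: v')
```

The positive lookaround only admits positions where the adjacent text matches; those characters stay outside the span.
With no groups in the pattern, `findall` gives back each whole match — 1 here.

['anp']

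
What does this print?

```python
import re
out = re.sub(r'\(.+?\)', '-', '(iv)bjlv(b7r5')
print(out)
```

Matches: at [0:4] → '(iv)'.
`sub` substitutes '-' at each match site.

-bjlv(b7r5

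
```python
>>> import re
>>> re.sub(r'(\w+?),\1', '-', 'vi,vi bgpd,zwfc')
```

After group 1 captures some text, `\1` only succeeds where that same text appears again.
Every occurrence is swapped for '-'.

'- bgpd,zwfc'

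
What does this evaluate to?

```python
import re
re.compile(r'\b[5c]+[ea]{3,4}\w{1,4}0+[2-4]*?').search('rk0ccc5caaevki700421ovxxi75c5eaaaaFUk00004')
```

The pattern matches a word boundary (`\b`, zero-width); then one or more of one of [5c], then 3 to 4 of one of [ea], then 1 to 4 of a word character; then one or more of the literal '0', then zero or more of a character in [2-4] (lazy).
`re.search` tries every starting position until one works.
Here the pattern never matches, so the call returns None.

None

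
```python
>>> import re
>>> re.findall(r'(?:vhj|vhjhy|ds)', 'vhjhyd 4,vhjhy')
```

['vhj', 'vhj']

Alternation isn't longest-match — the leftmost alternative that fits at this position is chosen.
Scanning left to right: at [0:3] → 'vhj'; at [9:12] → 'vhj'.
`findall` yields the raw match text (2 of them) because the pattern has no groups.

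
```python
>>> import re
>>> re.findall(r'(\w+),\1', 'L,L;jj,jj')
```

`\1` has to match the exact text group 1 already captured.
Walking the string: at [0:3] match 'L,L', group 1 = 'L'; at [4:9] match 'jj,jj', group 1 = 'jj'.
One capturing group, so `findall` returns just the captured substring from each match — 2 in all.

['L', 'jj']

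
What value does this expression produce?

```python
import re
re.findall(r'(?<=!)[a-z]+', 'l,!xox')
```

['xox']

The `(?=…)`/`(?<=…)` assertion just peeks at neighbouring text; it doesn't advance the match position.
Matches: at [3:6] → 'xox'.
Since nothing is captured, `findall` lists the 1 matched substring directly.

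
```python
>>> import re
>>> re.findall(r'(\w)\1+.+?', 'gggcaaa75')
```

['g', 'a']

After group 1 captures some text, `\1` only succeeds where that same text appears again.
Scanning left to right: at [0:4] match 'gggc', group 1 = 'g'; at [4:8] match 'aaa7', group 1 = 'a'.
One capturing group, so `findall` returns just the captured substring from each match — 2 in all.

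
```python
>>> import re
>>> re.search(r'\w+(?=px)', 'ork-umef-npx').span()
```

Lookahead/lookbehind check context without consuming it, so the matched span excludes the asserted characters.
The match spans [9:10] → 'n'.

(9, 10)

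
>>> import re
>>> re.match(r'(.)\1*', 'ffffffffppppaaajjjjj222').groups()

('f',)

The match spans [0:8] → 'ffffffff'.
Captured: group 1 = 'f'.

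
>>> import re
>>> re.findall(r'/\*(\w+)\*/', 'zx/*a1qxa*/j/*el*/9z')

['a1qxa', 'el']

`findall` collects group 1 from each match (2 total).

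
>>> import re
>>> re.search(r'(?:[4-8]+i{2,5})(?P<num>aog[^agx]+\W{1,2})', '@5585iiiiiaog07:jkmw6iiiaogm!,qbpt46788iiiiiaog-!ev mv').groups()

('aog07:',)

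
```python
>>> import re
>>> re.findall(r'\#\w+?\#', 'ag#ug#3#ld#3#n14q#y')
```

Matches: at [2:6] → '#ug#'; at [7:11] → '#ld#'; at [12:18] → '#n14q#'.
With no groups in the pattern, `findall` gives back each whole match — 3 here.

['#ug#', '#ld#', '#n14q#']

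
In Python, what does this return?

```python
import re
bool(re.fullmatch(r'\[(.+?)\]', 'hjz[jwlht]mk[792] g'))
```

`re.fullmatch` is like wrapping the pattern in `^…$` (in single-line mode).
Here the string isn't matched end-to-end, so the call returns None, and `bool(None)` is False.

False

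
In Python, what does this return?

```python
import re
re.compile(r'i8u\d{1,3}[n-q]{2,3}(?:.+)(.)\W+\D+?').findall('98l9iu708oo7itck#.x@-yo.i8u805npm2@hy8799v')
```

['2']

Pattern: the literal 'i8u', then 1 to 3 of a digit, then 2 to 3 of a character in [n-q]; then one or more of any character (non-capturing group); then any character (captured); then one or more of a non-word character; then one or more of a non-digit (lazy).
Walking the string: at [24:36] match 'i8u805npm2@h', group 1 = '2'.
One capturing group, so `findall` returns just the captured substring from the one match — 1 in all.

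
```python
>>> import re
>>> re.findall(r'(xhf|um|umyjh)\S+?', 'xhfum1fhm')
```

['xhf']

Scanning left to right: at [0:4] match 'xhfu', group 1 = 'xhf'.
One capturing group, so `findall` returns just the captured substring from the one match — 1 in all.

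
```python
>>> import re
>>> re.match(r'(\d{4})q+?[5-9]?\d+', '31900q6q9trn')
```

None

This matches exactly 4 of a digit (captured); then one or more of the literal 'q' (lazy), then optionally a character in [5-9], then one or more of a digit.
`match` is anchored at position 0; if the pattern doesn't fit there, it returns None.
Here position 0 doesn't satisfy it, so the call returns None.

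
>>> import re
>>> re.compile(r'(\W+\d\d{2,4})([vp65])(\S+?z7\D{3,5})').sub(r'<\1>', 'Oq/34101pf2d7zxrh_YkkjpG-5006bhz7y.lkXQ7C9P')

'Oq</34101>Q7C9P'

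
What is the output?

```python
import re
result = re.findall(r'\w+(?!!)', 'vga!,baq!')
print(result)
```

['vg', 'ba']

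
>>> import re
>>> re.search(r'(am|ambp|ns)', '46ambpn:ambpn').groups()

The match spans [2:4] → 'am'.
Captured: group 1 = 'am'.

('am',)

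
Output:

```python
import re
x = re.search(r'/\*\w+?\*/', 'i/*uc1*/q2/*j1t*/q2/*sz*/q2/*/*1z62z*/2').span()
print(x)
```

`re.search` scans for the first position where the pattern succeeds.
The match spans [1:8] → '/*uc1*/'.

(1, 8)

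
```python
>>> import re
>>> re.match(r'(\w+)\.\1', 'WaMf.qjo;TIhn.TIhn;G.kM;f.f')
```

`re.match` only tries the pattern at the start of the string.
Here the pattern fails at index 0, so the call returns None.

None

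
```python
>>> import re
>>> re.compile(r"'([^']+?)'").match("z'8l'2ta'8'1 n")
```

None

`re.match` won't scan ahead — the pattern has to work from the very first character.
Here the pattern fails at index 0, so the call returns None.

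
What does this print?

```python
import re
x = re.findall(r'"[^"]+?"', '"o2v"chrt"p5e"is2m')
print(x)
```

['"o2v"', '"p5e"']

Walking the string: at [0:5] → '"o2v"'; at [9:14] → '"p5e"'.
With no groups in the pattern, `findall` gives back each whole match — 2 here.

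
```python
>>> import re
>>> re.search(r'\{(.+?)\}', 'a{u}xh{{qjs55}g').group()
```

A `+?`/`*?`/`{m,n}?` starts at its minimum and grows only as far as needed for what follows to match.
`re.search` scans for the first position where the pattern succeeds.
The match spans [1:4] → '{u}'.
Captured: group 1 = 'u'.

'{u}'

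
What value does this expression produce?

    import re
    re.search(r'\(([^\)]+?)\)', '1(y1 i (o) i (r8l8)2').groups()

('y1 i (o',)

The match spans [1:10] → '(y1 i (o)'.
Captured: group 1 = 'y1 i (o'.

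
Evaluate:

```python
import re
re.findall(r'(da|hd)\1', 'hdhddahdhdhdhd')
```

`\1` is not a pattern — it's the concrete string captured by group 1, re-applied verbatim.
Matches: at [0:4] match 'hdhd', group 1 = 'hd'; at [6:10] match 'hdhd', group 1 = 'hd'; at [10:14] match 'hdhd', group 1 = 'hd'.
With a single group, `findall` returns only what that group captured — 3 items.

['hd', 'hd', 'hd']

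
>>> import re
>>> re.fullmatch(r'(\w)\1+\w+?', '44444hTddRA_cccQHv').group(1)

'4'

The backreference `\1` re-matches whatever the first group consumed, character for character.
`fullmatch` succeeds only if the pattern covers the string from start to end.
The match spans [0:18] → '44444hTddRA_cccQHv'.
Captured: group 1 = '4'.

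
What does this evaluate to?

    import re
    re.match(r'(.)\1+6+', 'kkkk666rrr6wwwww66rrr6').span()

`match` is anchored at position 0; if the pattern doesn't fit there, it returns None.
The match spans [0:7] → 'kkkk666'.

(0, 7)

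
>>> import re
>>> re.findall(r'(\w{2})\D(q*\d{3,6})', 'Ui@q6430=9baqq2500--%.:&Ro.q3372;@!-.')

[('Ui', 'q6430'), ('9b', 'qq2500'), ('Ro', 'q3372')]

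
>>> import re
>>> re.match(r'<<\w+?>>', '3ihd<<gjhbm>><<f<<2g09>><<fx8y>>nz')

None

`re.match` won't scan ahead — the pattern has to work from the very first character.
Here the string doesn't start with a match, so the call returns None.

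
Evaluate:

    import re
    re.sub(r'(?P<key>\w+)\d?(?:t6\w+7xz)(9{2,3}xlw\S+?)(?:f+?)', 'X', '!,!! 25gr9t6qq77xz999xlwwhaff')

This matches one or more of a word character (captured as 'key'); then optionally a digit; then the literal 't6', then one or more of a word character, then the literal '7xz' (non-capturing group); then 2 to 3 of a literal '9', then the literal 'xlw', then one or more of a non-whitespace character (lazy) (captured); then one or more of a literal 'f' (lazy) (non-capturing group).
Lazy quantifiers expand one character at a time until the remainder of the pattern can match.
Matches: at [5:28] → '25gr9t6qq77xz999xlwwhaf'.
`sub` substitutes 'X' at each match site.

'!,!! Xf'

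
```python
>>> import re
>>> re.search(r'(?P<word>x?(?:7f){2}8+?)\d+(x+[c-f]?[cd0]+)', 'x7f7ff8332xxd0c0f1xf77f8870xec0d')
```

The pattern matches optionally the literal 'x', then the literal '7f' repeated 2 times, then one or more of a literal '8' (lazy) (captured as 'word'); then one or more of a digit; then one or more of a literal 'x', then optionally a character in [c-f], then one or more of one of [cd0] (captured).
Unlike `match`, `search` isn't anchored — it looks for the pattern anywhere in the string.
Here nothing in the string fits, so the call returns None.

None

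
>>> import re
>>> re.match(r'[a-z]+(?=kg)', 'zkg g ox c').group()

The positive lookaround only admits positions where the adjacent text matches; those characters stay outside the span.
`re.match` won't scan ahead — the pattern has to work from the very first character.
The match spans [0:1] → 'z'.

'z'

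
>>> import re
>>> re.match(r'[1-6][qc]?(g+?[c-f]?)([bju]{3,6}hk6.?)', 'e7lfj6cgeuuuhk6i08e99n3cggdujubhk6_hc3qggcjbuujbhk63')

None

Pattern: a character in [1-6], then optionally one of [qc]; then one or more of the literal 'g' (lazy), then optionally a character in [c-f] (captured); then 3 to 6 of one of [bju], then the literal 'hk6', then optionally any character (captured).
`re.match` won't scan ahead — the pattern has to work from the very first character.
Here the string doesn't start with a match, so the call returns None.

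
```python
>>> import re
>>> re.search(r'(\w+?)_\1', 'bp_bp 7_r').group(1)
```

The match spans [0:5] → 'bp_bp'.
Captured: group 1 = 'bp'.

'bp'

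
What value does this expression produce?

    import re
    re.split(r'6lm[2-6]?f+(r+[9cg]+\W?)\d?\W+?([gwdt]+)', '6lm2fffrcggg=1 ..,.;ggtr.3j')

['', 'rcggg=', 'ggt', 'r.3j']

This matches the literal '6lm', then optionally a character in [2-6], then one or more of a literal 'f'; then one or more of the literal 'r', then one or more of one of [9cg], then optionally a non-word character (captured); then optionally a digit, then one or more of a non-word character (lazy); then one or more of one of [gwdt] (captured).
Matches to split on: at [0:23] → '6lm2fffrcggg=1 ..,.;ggt'.
Because the pattern has a capturing group, `split` also inserts each captured text between the pieces.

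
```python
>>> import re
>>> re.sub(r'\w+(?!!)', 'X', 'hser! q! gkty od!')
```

Because the assertion is negative and zero-width, positions next to the forbidden text are skipped.
Matches: at [0:3] → 'hse'; at [9:13] → 'gkty'; at [14:15] → 'o'.
`sub` substitutes 'X' at each match site.

'Xr! q! X Xd!'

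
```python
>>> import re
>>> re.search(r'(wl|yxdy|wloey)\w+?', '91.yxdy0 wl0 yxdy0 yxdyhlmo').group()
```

The match spans [3:8] → 'yxdy0'.

'yxdy0'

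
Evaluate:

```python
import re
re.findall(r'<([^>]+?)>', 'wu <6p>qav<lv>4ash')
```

['6p', 'lv']

Scanning left to right: at [3:7] match '<6p>', group 1 = '6p'; at [10:14] match '<lv>', group 1 = 'lv'.
Because there's exactly one group, `findall` drops the full match and keeps group 1 from each hit.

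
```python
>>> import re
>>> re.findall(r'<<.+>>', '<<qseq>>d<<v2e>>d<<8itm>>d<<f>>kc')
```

['<<qseq>>d<<v2e>>d<<8itm>>d<<f>>']

Since nothing is captured, `findall` lists the 1 matched substring directly.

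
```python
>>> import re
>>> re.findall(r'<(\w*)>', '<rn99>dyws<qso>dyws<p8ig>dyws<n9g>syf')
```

Walking the string: at [0:6] match '<rn99>', group 1 = 'rn99'; at [10:15] match '<qso>', group 1 = 'qso'; at [19:25] match '<p8ig>', group 1 = 'p8ig'; at [29:34] match '<n9g>', group 1 = 'n9g'.
With a single group, `findall` returns only what that group captured — 4 items.

['rn99', 'qso', 'p8ig', 'n9g']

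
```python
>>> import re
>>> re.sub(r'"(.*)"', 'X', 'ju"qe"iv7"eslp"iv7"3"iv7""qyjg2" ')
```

Matches: at [2:32] → '"qe"iv7"eslp"iv7"3"iv7""qyjg2"'.
Every occurrence is swapped for 'X'.

'juX '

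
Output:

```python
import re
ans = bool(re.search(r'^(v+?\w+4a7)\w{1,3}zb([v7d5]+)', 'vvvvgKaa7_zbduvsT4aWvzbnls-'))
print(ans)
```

False

Here the pattern never matches, so the call returns None, and `bool(None)` is False.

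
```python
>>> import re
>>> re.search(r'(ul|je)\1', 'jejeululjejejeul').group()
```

`\1` has to match the exact text group 1 already captured.
The match spans [0:4] → 'jeje'.

'jeje'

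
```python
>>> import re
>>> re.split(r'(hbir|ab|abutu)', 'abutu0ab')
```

`|` is ordered: at each position the engine commits to the first alternative that works.
Matches to split on: at [0:2] → 'ab'; at [6:8] → 'ab'.
With a capturing group present, the delimiter's captured portion is kept in the result list.

['', 'ab', 'utu0', 'ab', '']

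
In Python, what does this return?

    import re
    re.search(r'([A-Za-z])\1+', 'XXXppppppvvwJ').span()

(0, 3)

`\1` is not a pattern — it's the concrete string captured by group 1, re-applied verbatim.
`re.search` scans for the first position where the pattern succeeds.
The match spans [0:3] → 'XXX'.
Captured: group 1 = 'X'.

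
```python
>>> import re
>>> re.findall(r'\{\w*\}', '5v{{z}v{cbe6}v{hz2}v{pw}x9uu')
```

Scanning left to right: at [3:6] → '{z}'; at [7:13] → '{cbe6}'; at [14:19] → '{hz2}'; at [20:24] → '{pw}'.
Since nothing is captured, `findall` lists the 4 matched substrings directly.

['{z}', '{cbe6}', '{hz2}', '{pw}']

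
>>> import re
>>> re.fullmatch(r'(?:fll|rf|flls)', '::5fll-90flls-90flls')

`re.fullmatch` is like wrapping the pattern in `^…$` (in single-line mode).
Here the string isn't matched end-to-end, so the call returns None.

None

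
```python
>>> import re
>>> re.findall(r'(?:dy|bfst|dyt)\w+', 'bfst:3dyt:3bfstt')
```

['dyt', 'bfstt']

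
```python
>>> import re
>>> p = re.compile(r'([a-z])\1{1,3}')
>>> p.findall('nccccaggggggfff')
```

After group 1 captures some text, `\1` only succeeds where that same text appears again.
`findall` collects group 1 from each match (4 total).

['c', 'g', 'g', 'f']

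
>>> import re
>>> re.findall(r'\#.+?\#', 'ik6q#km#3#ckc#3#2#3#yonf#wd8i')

['#km#', '#ckc#', '#2#', '#yonf#']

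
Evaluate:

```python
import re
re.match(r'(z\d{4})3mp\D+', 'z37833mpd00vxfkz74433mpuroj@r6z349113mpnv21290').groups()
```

The match spans [0:9] → 'z37833mpd'.
Captured: group 1 = 'z3783'.

('z3783',)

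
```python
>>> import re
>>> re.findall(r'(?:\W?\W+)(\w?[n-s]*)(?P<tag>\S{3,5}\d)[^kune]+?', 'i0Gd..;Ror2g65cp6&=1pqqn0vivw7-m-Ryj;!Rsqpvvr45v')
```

The `?` after the quantifier makes it lazy — it takes as little as possible before letting the rest of the pattern try.
`findall` packs the 2 group values into a tuple for every match.

[('Ror', '2g65'), ('1pqqn', '0vivw7'), ('Rsqp', 'vvr45')]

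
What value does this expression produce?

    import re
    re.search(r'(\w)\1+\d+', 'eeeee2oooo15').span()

After group 1 captures some text, `\1` only succeeds where that same text appears again.
The match spans [0:6] → 'eeeee2'.

(0, 6)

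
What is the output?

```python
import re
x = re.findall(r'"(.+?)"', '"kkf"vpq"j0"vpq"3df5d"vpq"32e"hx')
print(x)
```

['kkf', 'j0', '3df5d', '32e']

Matches: at [0:5] match '"kkf"', group 1 = 'kkf'; at [8:12] match '"j0"', group 1 = 'j0'; at [15:22] match '"3df5d"', group 1 = '3df5d'; at [25:30] match '"32e"', group 1 = '32e'.
With a single group, `findall` returns only what that group captured — 4 items.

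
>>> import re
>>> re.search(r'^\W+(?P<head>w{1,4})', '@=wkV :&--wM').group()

'@=w'

Pattern: anchored at the start of the string; then one or more of a non-word character; then 1 to 4 of a literal 'w' (captured as 'head').
`search` walks the string left to right and returns the first match it finds.
The match spans [0:3] → '@=w'.
Captured: group 1 = 'w'.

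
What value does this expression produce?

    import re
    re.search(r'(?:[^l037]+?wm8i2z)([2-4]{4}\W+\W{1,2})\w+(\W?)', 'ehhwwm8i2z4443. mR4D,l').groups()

('4443. ', ',')

The match spans [0:21] → 'ehhwwm8i2z4443. mR4D,'.
Captured: group 1 = '4443. ', group 2 = ','.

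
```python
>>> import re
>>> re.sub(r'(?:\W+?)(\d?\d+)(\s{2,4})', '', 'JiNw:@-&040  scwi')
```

'JiNwscwi'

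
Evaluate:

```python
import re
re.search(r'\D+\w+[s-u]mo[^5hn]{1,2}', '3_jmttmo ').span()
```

(1, 9)

This matches one or more of a non-digit, then one or more of a word character; then a character in [s-u], then the literal 'mo', then 1 to 2 of any character except [5hn].
`re.search` scans for the first position where the pattern succeeds.
The match spans [1:9] → '_jmttmo '.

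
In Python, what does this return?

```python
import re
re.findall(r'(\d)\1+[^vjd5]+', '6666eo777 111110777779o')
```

`\1` is not a pattern — it's the concrete string captured by group 1, re-applied verbatim.
Scanning left to right: at [0:23] match '6666eo777 111110777779o', group 1 = '6'.
Because there's exactly one group, `findall` drops the full match and keeps group 1 from the one hit.

['6']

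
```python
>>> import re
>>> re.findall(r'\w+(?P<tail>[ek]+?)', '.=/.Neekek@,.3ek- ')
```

['k', 'k']

Pattern: one or more of a word character; then one or more of one of [ek] (lazy) (captured as 'tail').
Scanning left to right: at [4:10] match 'Neekek', group 1 = 'k'; at [13:16] match '3ek', group 1 = 'k'.
One capturing group, so `findall` returns just the captured substring from each match — 2 in all.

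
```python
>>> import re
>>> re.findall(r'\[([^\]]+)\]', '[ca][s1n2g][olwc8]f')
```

Matches: at [0:4] match '[ca]', group 1 = 'ca'; at [4:11] match '[s1n2g]', group 1 = 's1n2g'; at [11:18] match '[olwc8]', group 1 = 'olwc8'.
`findall` collects group 1 from each match (3 total).

['ca', 's1n2g', 'olwc8']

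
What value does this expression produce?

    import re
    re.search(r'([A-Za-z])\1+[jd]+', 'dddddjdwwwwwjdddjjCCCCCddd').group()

'dddddjd'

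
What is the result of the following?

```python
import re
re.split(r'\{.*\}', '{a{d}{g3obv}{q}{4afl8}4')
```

['', '4']

Matches to split on: at [0:22] → '{a{d}{g3obv}{q}{4afl8}'.
Splitting on the pattern gives 2 pieces.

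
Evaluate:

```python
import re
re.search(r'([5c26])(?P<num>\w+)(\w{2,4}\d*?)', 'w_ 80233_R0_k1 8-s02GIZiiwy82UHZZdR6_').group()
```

The match spans [5:14] → '233_R0_k1'.

'233_R0_k1'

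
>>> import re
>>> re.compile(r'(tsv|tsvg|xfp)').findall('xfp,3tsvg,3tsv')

['xfp', 'tsv', 'tsv']

Branches in `(...|...)` are attempted left-to-right; the first branch that allows the whole pattern to succeed is taken.
Scanning left to right: at [0:3] match 'xfp', group 1 = 'xfp'; at [5:8] match 'tsv', group 1 = 'tsv'; at [11:14] match 'tsv', group 1 = 'tsv'.
One capturing group, so `findall` returns just the captured substring from each match — 3 in all.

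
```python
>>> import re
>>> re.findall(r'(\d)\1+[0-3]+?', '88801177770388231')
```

['8', '7', '8']

The backreference `\1` re-matches whatever the first group consumed, character for character.
One capturing group, so `findall` returns just the captured substring from each match — 3 in all.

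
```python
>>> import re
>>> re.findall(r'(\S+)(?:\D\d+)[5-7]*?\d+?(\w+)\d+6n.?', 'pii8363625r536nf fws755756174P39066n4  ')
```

The pattern matches one or more of a non-whitespace character (captured); then a non-digit, then one or more of a digit (non-capturing group); then zero or more of a character in [5-7] (lazy), then one or more of a digit (lazy); then one or more of a word character (captured); then one or more of a digit, then the literal '6n', then optionally any character.
Walking the string: at [0:16] match 'pii8363625r536nf', groups = ('pi', 'r5'); at [17:37] match 'fws755756174P39066n4', groups = ('fws755756174', '0').
`findall` packs the 2 group values into a tuple for every match.

[('pi', 'r5'), ('fws755756174', '0')]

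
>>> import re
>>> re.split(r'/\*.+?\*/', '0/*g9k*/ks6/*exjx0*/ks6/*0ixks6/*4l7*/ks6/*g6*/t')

['0', 'ks6', 'ks6', 'ks6', 't']

Matches to split on: at [1:8] → '/*g9k*/'; at [11:20] → '/*exjx0*/'; at [23:38] → '/*0ixks6/*4l7*/'; at [41:47] → '/*g6*/'.
The string is cut at each match, leaving 5 pieces.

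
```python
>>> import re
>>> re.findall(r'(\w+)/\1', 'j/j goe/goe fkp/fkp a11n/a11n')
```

['j', 'goe', 'fkp', 'a11n']

The backreference `\1` re-matches whatever the first group consumed, character for character.
Walking the string: at [0:3] match 'j/j', group 1 = 'j'; at [4:11] match 'goe/goe', group 1 = 'goe'; at [12:19] match 'fkp/fkp', group 1 = 'fkp'; at [20:29] match 'a11n/a11n', group 1 = 'a11n'.
One capturing group, so `findall` returns just the captured substring from each match — 4 in all.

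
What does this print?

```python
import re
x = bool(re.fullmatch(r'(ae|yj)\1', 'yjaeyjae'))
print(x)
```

The backreference `\1` re-matches whatever the first group consumed, character for character.
For `fullmatch`, every character of the input must be accounted for by the pattern.
Here the pattern can't cover the whole string, so the call returns None, and `bool(None)` is False.

False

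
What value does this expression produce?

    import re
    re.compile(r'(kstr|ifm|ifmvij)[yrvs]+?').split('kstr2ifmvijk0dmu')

Matches to split on: at [5:9] → 'ifmv'.
The group in the pattern means `split` returns the separators' captures alongside the pieces.

['kstr2', 'ifm', 'ijk0dmu']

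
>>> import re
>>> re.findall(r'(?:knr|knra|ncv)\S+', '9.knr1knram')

['knr1knram']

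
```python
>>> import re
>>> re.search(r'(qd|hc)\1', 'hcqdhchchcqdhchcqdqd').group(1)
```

'hc'

The match spans [4:8] → 'hchc'.
Captured: group 1 = 'hc'.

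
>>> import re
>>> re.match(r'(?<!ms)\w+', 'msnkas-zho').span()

(0, 6)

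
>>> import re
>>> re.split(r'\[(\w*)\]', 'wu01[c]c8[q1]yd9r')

Because the pattern has a capturing group, `split` also inserts each captured text between the pieces.

['wu01', 'c', 'c8', 'q1', 'yd9r']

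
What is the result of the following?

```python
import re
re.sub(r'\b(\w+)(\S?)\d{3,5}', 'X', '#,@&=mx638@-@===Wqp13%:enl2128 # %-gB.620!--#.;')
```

Pattern: a word boundary (`\b`, zero-width); then one or more of a word character (captured); then optionally a non-whitespace character (captured); then 3 to 5 of a digit.
Matches: at [5:10] → 'mx638'; at [23:30] → 'enl2128'; at [35:41] → 'gB.620'.
Every occurrence is swapped for 'X'.

'#,@&=X@-@===Wqp13%:X # %-X!--#.;'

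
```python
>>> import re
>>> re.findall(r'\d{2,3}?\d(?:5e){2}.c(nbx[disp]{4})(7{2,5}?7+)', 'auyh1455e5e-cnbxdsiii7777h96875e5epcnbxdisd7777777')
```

[('nbxdisd', '7777777')]

The pattern matches 2 to 3 of a digit (lazy), then a digit, then the literal '5e' repeated 2 times; then any character, then the literal 'c'; then the literal 'nbx', then exactly 4 of one of [disp] (captured); then 2 to 5 of the literal '7' (lazy), then one or more of a literal '7' (captured).
Walking the string: at [26:50] match '96875e5epcnbxdisd7777777', groups = ('nbxdisd', '7777777').
Multiple groups make `findall` return tuples — one 2-tuple for the one match.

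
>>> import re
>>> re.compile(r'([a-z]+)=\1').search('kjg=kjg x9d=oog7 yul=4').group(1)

'kjg'

A backreference is literal: `\1` must see the identical characters the first group matched.
Unlike `match`, `search` isn't anchored — it looks for the pattern anywhere in the string.
The match spans [0:7] → 'kjg=kjg'.
Captured: group 1 = 'kjg'.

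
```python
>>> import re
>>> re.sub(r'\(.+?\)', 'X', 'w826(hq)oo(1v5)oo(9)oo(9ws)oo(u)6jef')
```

With the lazy modifier that quantifier settles for the fewest repetitions that let the rest of the pattern succeed (the atoms after it are unaffected and can still be greedy).
`sub` substitutes 'X' at each match site.

'w826XooXooXooXooX6jef'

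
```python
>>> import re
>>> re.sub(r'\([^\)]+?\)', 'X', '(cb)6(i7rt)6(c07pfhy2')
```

'X6X6(c07pfhy2'

Matches: at [0:4] → '(cb)'; at [5:11] → '(i7rt)'.
Each match is replaced by 'X'.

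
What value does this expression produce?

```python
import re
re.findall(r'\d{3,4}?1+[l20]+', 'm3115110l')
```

The pattern matches 3 to 4 of a digit (lazy), then one or more of a literal '1'; then one or more of one of [l20].
Scanning left to right: at [1:9] → '3115110l'.
With no groups in the pattern, `findall` gives back each whole match — 1 here.

['3115110l']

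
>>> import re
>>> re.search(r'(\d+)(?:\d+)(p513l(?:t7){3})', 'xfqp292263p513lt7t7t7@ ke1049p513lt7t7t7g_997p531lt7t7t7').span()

(4, 21)

This matches one or more of a digit (captured); then one or more of a digit (non-capturing group); then the literal 'p5', then the literal '13l', then the literal 't7' repeated 3 times (captured).
Unlike `match`, `search` isn't anchored — it looks for the pattern anywhere in the string.
The match spans [4:21] → '292263p513lt7t7t7'.
Captured: group 1 = '29226', group 2 = 'p513lt7t7t7'.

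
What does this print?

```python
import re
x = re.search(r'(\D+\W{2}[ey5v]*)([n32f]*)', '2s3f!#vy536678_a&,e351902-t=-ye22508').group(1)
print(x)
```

f!#vy5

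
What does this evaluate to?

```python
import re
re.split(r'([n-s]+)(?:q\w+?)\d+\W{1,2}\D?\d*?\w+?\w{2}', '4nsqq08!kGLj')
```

['4', 'nsq', '']

`re.split` interleaves the captured-group text with the surrounding fragments.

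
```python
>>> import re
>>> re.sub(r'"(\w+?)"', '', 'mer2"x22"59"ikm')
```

Matches: at [4:9] → '"x22"'.
Each match is replaced by ''.

'mer259"ikm'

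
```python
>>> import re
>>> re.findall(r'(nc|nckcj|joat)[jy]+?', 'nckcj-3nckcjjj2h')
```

Walking the string: at [7:13] match 'nckcjj', group 1 = 'nckcj'.
Because there's exactly one group, `findall` drops the full match and keeps group 1 from the one hit.

['nckcj']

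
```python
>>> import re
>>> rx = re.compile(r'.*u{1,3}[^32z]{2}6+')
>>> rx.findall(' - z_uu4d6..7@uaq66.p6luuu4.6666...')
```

[' - z_uu4d6..7@uaq66.p6luuu4.6666']

With no groups in the pattern, `findall` gives back each whole match — 1 here.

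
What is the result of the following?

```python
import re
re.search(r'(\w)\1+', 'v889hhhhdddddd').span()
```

`\1` is not a pattern — it's the concrete string captured by group 1, re-applied verbatim.
Unlike `match`, `search` isn't anchored — it looks for the pattern anywhere in the string.
The match spans [1:3] → '88'.
Captured: group 1 = '8'.

(1, 3)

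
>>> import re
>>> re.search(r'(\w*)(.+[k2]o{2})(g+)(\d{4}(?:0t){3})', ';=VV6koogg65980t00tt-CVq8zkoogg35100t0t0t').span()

Pattern: zero or more of a word character (captured); then one or more of any character, then one of [k2], then exactly 2 of the literal 'o' (captured); then one or more of a literal 'g' (captured); then exactly 4 of a digit, then the literal '0t' repeated 3 times (captured).
`search` walks the string left to right and returns the first match it finds.
The match spans [0:41] → ';=VV6koogg65980t00tt-CVq8zkoogg35100t0t0t'.
Captured: group 1 = '', group 2 = ';=VV6koogg65980t00tt-CVq8zkoo', group 3 = 'gg', group 4 = '35100t0t0t'.

(0, 41)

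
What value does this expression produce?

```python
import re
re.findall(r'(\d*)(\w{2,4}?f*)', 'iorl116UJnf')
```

[('', 'io'), ('', 'rl'), ('116', 'UJ'), ('', 'nf')]

Pattern: zero or more of a digit (captured); then 2 to 4 of a word character (lazy), then zero or more of the literal 'f' (captured).
Lazy quantifiers expand one character at a time until the remainder of the pattern can match.
Walking the string: at [0:2] match 'io', groups = ('', 'io'); at [2:4] match 'rl', groups = ('', 'rl'); at [4:9] match '116UJ', groups = ('116', 'UJ'); at [9:11] match 'nf', groups = ('', 'nf').
Multiple groups make `findall` return tuples — one 2-tuple for each match.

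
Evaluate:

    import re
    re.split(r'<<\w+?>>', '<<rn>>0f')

['', '0f']

Each match becomes a cut point; 2 segments remain.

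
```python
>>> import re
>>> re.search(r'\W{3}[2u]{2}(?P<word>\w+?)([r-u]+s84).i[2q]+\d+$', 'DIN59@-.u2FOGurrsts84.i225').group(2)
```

Pattern: exactly 3 of a non-word character, then exactly 2 of one of [2u]; then one or more of a word character (lazy) (captured as 'word'); then one or more of a character in [r-u], then the literal 's84' (captured); then any character, then a literal 'i', then one or more of one of [2q]; then one or more of a digit; then anchored at the end.
A `+?`/`*?`/`{m,n}?` starts at its minimum and grows only as far as needed for what follows to match.
Unlike `match`, `search` isn't anchored — it looks for the pattern anywhere in the string.
The match spans [5:26] → '@-.u2FOGurrsts84.i225'.
Captured: group 1 = 'FOG', group 2 = 'urrsts84'.

'urrsts84'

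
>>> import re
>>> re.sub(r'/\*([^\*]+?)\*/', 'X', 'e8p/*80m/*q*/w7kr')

'e8p/*80mXw7kr'

`sub` substitutes 'X' at each match site.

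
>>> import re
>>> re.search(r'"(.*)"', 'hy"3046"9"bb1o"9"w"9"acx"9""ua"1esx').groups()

`re.search` scans for the first position where the pattern succeeds.
The match spans [2:31] → '"3046"9"bb1o"9"w"9"acx"9""ua"'.
Captured: group 1 = '3046"9"bb1o"9"w"9"acx"9""ua'.

('3046"9"bb1o"9"w"9"acx"9""ua',)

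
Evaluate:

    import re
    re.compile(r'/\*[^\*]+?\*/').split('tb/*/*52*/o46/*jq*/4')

['tb/*', 'o46', '4']

Each match becomes a cut point; 3 segments remain.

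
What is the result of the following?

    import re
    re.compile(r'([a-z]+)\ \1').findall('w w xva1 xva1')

['w']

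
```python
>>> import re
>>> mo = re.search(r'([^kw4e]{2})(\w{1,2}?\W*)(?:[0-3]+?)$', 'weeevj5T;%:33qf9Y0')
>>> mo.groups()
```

Pattern: exactly 2 of any character except [kw4e] (captured); then 1 to 2 of a word character (lazy), then zero or more of a non-word character (captured); then one or more of a character in [0-3] (lazy) (non-capturing group); then anchored at the end.
Unlike `match`, `search` isn't anchored — it looks for the pattern anywhere in the string.
The match spans [13:18] → 'qf9Y0'.
Captured: group 1 = 'qf', group 2 = '9Y'.

('qf', '9Y')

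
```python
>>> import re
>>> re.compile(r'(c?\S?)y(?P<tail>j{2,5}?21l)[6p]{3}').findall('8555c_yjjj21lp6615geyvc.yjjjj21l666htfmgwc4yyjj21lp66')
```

[('c_', 'jjj21l'), ('c.', 'jjjj21l'), ('y', 'jj21l')]

Pattern: optionally a literal 'c', then optionally a non-whitespace character (captured); then a literal 'y'; then 2 to 5 of a literal 'j' (lazy), then the literal '21l' (captured as 'tail'); then exactly 3 of one of [6p].
Multiple groups make `findall` return tuples — one 2-tuple for each match.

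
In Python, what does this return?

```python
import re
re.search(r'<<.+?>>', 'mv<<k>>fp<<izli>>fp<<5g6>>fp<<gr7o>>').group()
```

'<<k>>'

With the lazy modifier that quantifier settles for the fewest repetitions that let the rest of the pattern succeed (the atoms after it are unaffected and can still be greedy).
Unlike `match`, `search` isn't anchored — it looks for the pattern anywhere in the string.
The match spans [2:7] → '<<k>>'.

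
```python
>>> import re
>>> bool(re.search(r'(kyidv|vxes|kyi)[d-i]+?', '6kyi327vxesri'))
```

`search` walks the string left to right and returns the first match it finds.
Here no position works, so the call returns None, and `bool(None)` is False.

False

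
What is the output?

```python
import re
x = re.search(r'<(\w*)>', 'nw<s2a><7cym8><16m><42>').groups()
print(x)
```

The match spans [2:7] → '<s2a>'.
Captured: group 1 = 's2a'.

('s2a',)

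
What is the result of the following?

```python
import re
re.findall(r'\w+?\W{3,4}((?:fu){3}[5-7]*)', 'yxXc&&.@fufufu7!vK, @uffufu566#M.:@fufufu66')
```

['fufufu7', 'fufufu66']

Because there's exactly one group, `findall` drops the full match and keeps group 1 from each hit.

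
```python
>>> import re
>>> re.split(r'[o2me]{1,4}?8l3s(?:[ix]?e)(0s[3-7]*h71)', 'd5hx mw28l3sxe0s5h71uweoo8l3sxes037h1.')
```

['d5hx mw', '0s5h71', 'uweoo8l3sxes037h1.']

Pattern: 1 to 4 of one of [o2me] (lazy), then the literal '8l3', then the literal 's'; then optionally one of [ix], then the literal 'e' (non-capturing group); then the literal '0s', then zero or more of a character in [3-7], then the literal 'h71' (captured).
Matches to split on: at [7:20] → '28l3sxe0s5h71'.
`re.split` interleaves the captured-group text with the surrounding fragments.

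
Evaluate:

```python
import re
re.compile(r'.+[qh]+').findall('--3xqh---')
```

This matches one or more of any character; then one or more of one of [qh].
Scanning left to right: at [0:6] → '--3xqh'.
Since nothing is captured, `findall` lists the 1 matched substring directly.

['--3xqh']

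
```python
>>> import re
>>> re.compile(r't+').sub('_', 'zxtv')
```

'zx_v'

This matches one or more of a literal 't'.
Matches: at [2:3] → 't'.
`sub` substitutes '_' at each match site.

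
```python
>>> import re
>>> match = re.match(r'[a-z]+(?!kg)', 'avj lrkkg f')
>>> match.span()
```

(0, 3)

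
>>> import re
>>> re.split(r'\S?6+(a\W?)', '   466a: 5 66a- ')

['   ', 'a:', ' 5 ', 'a-', ' ']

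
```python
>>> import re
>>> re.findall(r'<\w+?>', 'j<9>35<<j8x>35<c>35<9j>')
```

Scanning left to right: at [1:4] → '<9>'; at [7:12] → '<j8x>'; at [14:17] → '<c>'; at [19:23] → '<9j>'.
No capturing groups, so `findall` returns the 4 full match strings.

['<9>', '<j8x>', '<c>', '<9j>']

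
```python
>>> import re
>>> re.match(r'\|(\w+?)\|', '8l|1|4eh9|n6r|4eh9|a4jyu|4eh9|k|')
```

`re.match` won't scan ahead — the pattern has to work from the very first character.
Here position 0 doesn't satisfy it, so the call returns None.

None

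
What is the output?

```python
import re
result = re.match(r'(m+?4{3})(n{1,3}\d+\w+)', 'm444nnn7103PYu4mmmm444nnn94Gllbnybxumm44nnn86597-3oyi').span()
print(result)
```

The pattern matches one or more of the literal 'm' (lazy), then exactly 3 of a literal '4' (captured); then 1 to 3 of a literal 'n', then one or more of a digit, then one or more of a word character (captured).
With `match`, the pattern is implicitly anchored at the beginning.
The match spans [0:48] → 'm444nnn7103PYu4mmmm444nnn94Gllbnybxumm44nnn86597'.
Captured: group 1 = 'm444', group 2 = 'nnn7103PYu4mmmm444nnn94Gllbnybxumm44nnn86597'.

(0, 48)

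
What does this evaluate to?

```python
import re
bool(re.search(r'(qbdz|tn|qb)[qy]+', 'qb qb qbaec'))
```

Here nothing in the string fits, so the call returns None, and `bool(None)` is False.

False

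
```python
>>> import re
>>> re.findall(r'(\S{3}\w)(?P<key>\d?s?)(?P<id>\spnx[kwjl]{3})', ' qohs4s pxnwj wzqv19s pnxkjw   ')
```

[('zqv1', '9s', ' pnxkjw')]

Pattern: exactly 3 of a non-whitespace character, then a word character (captured); then optionally a digit, then optionally the literal 's' (captured as 'key'); then whitespace, then the literal 'pnx', then exactly 3 of one of [kwjl] (captured as 'id').
Walking the string: at [15:28] match 'zqv19s pnxkjw', groups = ('zqv1', '9s', ' pnxkjw').
With 3 capturing groups, `findall` returns a 3-tuple per match.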